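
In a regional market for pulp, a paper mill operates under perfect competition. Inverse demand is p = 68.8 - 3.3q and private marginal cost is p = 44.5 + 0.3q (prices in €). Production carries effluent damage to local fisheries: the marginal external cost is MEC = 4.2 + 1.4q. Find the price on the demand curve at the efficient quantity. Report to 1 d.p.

Social marginal cost = private MC + MEC = 48.7 + 1.7q.
Set SMC = demand: 48.7 + 1.7q = 68.8 - 3.3q → q* = 4.0200.
Consumer price on the demand curve at q*: 68.8 − 3.3×4.0200 = 55.5340.

P = €55.5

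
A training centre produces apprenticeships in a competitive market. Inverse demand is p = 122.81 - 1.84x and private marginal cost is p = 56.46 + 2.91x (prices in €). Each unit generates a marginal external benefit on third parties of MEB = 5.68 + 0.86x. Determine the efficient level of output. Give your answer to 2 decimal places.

x* = 18.52

Social marginal cost = private MC − MEB = 50.78 + 2.05x.
Set SMC = demand: 50.78 + 2.05x = 122.81 - 1.84x → x* = 18.5167.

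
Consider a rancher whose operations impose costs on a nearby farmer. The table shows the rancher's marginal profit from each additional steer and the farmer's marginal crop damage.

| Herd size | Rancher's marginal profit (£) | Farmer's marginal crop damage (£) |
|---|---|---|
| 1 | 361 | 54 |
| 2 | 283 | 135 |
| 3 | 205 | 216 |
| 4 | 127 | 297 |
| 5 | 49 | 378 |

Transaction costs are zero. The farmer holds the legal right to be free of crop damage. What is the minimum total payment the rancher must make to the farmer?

£189

Efficient level: marginal profit ≥ marginal crop damage through level 2, so k* = 2.
With the farmer holding the right, the rancher must at least compensate total damage at k*: 54 + 135 = 189.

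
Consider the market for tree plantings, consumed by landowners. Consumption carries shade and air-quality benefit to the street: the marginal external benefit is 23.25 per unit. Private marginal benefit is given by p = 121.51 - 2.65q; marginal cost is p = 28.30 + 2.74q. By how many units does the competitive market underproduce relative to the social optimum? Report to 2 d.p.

Market equilibrium (private): 28.30 + 2.74q = 121.51 - 2.65q → q_m = 17.2931.
Social marginal benefit = demand + MEB = 144.76 - 2.65q.
Set SMB = MC: 144.76 - 2.65q = 28.30 + 2.74q → q* = 21.6067.
Gap = |17.2931 − 21.6067| = 4.3136.

4.31 units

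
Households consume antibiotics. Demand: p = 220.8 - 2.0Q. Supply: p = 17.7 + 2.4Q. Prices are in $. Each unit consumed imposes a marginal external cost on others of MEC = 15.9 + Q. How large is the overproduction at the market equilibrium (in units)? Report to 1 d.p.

Market equilibrium (private): 17.7 + 2.4Q = 220.8 - 2.0Q → Q_m = 46.1591.
Social marginal benefit = demand − MEC = 204.9 - 3.0Q.
Set SMB = MC: 204.9 - 3.0Q = 17.7 + 2.4Q → Q* = 34.6667.
Gap = |46.1591 − 34.6667| = 11.4924.

11.5 units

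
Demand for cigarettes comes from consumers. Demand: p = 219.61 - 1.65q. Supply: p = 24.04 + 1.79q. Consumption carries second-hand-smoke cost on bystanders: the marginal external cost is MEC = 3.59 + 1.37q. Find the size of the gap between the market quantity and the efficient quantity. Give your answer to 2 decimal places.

Market equilibrium (private): 24.04 + 1.79q = 219.61 - 1.65q → q_m = 56.8517.
Social marginal benefit = demand − MEC = 216.02 - 3.02q.
Set SMB = MC: 216.02 - 3.02q = 24.04 + 1.79q → q* = 39.9127.
Gap = |56.8517 − 39.9127| = 16.9390.

16.94 units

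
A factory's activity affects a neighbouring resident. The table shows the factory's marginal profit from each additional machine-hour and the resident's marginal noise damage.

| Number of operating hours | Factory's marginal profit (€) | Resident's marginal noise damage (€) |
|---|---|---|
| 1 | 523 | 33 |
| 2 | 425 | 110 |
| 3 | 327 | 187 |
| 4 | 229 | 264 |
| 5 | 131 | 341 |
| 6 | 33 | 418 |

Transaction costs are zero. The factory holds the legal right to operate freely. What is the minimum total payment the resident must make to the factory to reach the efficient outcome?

€393

Left alone the factory would choose level 6 (marginal profit stays positive).
Efficient level: k* = 3 (marginal profit ≥ marginal noise damage through 3).
The resident must at least cover the factory's forgone profit from cutting 6→3: 229 + 131 + 33 = 393.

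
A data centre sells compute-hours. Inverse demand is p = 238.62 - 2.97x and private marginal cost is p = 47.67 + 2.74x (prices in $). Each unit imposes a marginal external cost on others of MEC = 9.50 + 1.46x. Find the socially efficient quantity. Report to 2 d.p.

Social marginal cost = private MC + MEC = 57.17 + 4.20x.
Set SMC = demand: 57.17 + 4.20x = 238.62 - 2.97x → x* = 25.3068.

x* = 25.31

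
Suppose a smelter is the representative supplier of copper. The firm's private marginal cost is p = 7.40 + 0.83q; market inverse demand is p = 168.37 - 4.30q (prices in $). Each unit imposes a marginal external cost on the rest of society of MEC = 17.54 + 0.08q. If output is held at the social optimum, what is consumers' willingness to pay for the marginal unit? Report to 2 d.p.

Social marginal cost = private MC + MEC = 24.94 + 0.91q.
Set SMC = demand: 24.94 + 0.91q = 168.37 - 4.30q → q* = 27.5298.
Consumer price on the demand curve at q*: 168.37 − 4.30×27.5298 = 49.9919.

P = $49.99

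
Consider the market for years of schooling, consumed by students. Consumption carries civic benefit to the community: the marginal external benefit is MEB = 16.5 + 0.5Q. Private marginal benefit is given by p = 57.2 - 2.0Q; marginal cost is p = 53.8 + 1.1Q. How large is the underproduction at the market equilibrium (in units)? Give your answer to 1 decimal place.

Market equilibrium (private): 53.8 + 1.1Q = 57.2 - 2.0Q → Q_m = 1.0968.
Social marginal benefit = demand + MEB = 73.7 - 1.5Q.
Set SMB = MC: 73.7 - 1.5Q = 53.8 + 1.1Q → Q* = 7.6538.
Gap = |1.0968 − 7.6538| = 6.5570.

6.6 units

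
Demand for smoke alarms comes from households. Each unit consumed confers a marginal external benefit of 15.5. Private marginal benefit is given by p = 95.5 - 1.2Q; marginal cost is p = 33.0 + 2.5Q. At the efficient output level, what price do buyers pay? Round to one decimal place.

Social marginal benefit = demand + MEB = 111.0 - 1.2Q.
Set SMB = MC: 111.0 - 1.2Q = 33.0 + 2.5Q → Q* = 21.0811.
Consumer price on the demand curve at Q*: 95.5 − 1.2×21.0811 = 70.2027.

P = 70.2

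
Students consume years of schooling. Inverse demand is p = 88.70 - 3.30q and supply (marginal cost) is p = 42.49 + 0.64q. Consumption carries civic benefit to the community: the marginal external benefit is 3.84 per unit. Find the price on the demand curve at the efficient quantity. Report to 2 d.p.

P = 46.78

Social marginal benefit = demand + MEB = 92.54 - 3.30q.
Set SMB = MC: 92.54 - 3.30q = 42.49 + 0.64q → q* = 12.7030.
Consumer price on the demand curve at q*: 88.70 − 3.30×12.7030 = 46.7801.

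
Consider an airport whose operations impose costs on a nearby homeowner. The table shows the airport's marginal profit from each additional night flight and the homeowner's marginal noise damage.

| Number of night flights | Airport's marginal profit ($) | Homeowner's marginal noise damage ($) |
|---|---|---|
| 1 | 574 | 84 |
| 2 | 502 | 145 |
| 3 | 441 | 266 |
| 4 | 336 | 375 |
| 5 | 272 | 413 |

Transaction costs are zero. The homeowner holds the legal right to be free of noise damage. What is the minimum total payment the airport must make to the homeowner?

$495

Efficient level: marginal profit ≥ marginal noise damage through level 3, so k* = 3.
With the homeowner holding the right, the airport must at least compensate total damage at k*: 84 + 145 + 266 = 495.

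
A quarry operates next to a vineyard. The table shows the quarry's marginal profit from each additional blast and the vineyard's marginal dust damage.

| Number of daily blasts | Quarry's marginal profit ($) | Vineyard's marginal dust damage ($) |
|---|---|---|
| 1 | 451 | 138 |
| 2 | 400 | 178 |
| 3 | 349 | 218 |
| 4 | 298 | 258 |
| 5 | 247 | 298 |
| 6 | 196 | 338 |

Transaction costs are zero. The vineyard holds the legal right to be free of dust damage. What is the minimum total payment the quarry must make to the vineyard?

$792

Efficient level: marginal profit ≥ marginal dust damage through level 4, so k* = 4.
With the vineyard holding the right, the quarry must at least compensate total damage at k*: 138 + 178 + 218 + 258 = 792.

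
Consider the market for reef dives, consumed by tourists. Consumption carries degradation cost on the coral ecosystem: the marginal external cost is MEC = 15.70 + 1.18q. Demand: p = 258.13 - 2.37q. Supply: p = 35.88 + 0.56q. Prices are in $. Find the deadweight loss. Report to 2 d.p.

DWL = $1346.53

Market equilibrium (private): 35.88 + 0.56q = 258.13 - 2.37q → q_m = 75.8532.
Social marginal benefit = demand − MEC = 242.43 - 3.55q.
Set SMB = MC: 242.43 - 3.55q = 35.88 + 0.56q → q* = 50.2555.
The welfare-loss triangle has base |q_m − q*| and height MEC(q_m) (the vertical gap between SMB and MC is zero at q* and MEC at q_m).
DWL = ½ × 25.5977 × 105.2068 = 1346.5261.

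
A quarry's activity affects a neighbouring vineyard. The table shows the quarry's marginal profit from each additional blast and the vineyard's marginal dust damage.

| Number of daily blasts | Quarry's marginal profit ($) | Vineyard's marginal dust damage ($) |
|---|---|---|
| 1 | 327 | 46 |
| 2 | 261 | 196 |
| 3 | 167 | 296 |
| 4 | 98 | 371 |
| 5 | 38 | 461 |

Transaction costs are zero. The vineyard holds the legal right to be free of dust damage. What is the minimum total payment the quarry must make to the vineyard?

$242

Efficient level: marginal profit ≥ marginal dust damage through level 2, so k* = 2.
With the vineyard holding the right, the quarry must at least compensate total damage at k*: 46 + 196 = 242.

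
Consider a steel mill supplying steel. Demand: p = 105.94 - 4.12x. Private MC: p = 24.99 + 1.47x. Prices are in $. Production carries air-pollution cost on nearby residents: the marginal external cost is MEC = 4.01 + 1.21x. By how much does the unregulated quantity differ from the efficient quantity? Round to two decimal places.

3.17 units

Market equilibrium (private): 24.99 + 1.47x = 105.94 - 4.12x → x_m = 14.4812.
Social marginal cost = private MC + MEC = 29.00 + 2.68x.
Set SMC = demand: 29.00 + 2.68x = 105.94 - 4.12x → x* = 11.3147.
Gap = |14.4812 − 11.3147| = 3.1665.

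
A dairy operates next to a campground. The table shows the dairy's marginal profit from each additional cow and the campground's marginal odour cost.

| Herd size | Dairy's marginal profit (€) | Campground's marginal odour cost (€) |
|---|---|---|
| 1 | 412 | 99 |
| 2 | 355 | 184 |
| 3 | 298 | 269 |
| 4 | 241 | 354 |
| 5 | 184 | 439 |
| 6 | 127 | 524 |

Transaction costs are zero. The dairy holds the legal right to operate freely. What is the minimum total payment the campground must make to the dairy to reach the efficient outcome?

Left alone the dairy would choose level 6 (marginal profit stays positive).
Efficient level: k* = 3 (marginal profit ≥ marginal odour cost through 3).
The campground must at least cover the dairy's forgone profit from cutting 6→3: 241 + 184 + 127 = 552.

€552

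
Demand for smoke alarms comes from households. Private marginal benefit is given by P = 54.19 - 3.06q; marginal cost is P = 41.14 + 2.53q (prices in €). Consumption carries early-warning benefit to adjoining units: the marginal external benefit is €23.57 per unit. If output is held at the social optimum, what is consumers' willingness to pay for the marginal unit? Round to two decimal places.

P = €34.14

Social marginal benefit = demand + MEB = 77.76 - 3.06q.
Set SMB = MC: 77.76 - 3.06q = 41.14 + 2.53q → q* = 6.5510.
Consumer price on the demand curve at q*: 54.19 − 3.06×6.5510 = 34.1439.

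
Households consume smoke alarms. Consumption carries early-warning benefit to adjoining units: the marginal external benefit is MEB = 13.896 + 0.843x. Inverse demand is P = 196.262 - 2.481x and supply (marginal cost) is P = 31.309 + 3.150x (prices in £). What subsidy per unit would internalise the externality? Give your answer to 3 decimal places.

Social marginal benefit = demand + MEB = 210.158 - 1.638x.
Set SMB = MC: 210.158 - 1.638x = 31.309 + 3.150x → x* = 37.3536.
The Pigouvian subsidy equals MEB at x*: 13.896 + 0.843×37.3536 = 45.3851.

subsidy = £45.385 per unit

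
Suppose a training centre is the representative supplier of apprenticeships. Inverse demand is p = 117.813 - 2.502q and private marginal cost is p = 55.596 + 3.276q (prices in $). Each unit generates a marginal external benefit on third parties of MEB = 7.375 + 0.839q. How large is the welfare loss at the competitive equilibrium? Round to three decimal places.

DWL = $27.259

Market equilibrium (private): 55.596 + 3.276q = 117.813 - 2.502q → q_m = 10.7679.
Social marginal cost = private MC − MEB = 48.221 + 2.437q.
Set SMC = demand: 48.221 + 2.437q = 117.813 - 2.502q → q* = 14.0903.
Between q* and q_m the wedge demand − SMC runs linearly from 0 to MEB(q_m), so the loss is a triangle.
DWL = ½ × 3.3224 × 16.4093 = 27.2591.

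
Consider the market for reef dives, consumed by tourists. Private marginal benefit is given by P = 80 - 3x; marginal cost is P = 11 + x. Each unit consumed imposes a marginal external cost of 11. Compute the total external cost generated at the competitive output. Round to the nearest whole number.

Market equilibrium (private): 11 + x = 80 - 3x → x_m = 17.2500.
Total external cost = MEC × x_m = 11 × 17.2500 = 189.7500.

190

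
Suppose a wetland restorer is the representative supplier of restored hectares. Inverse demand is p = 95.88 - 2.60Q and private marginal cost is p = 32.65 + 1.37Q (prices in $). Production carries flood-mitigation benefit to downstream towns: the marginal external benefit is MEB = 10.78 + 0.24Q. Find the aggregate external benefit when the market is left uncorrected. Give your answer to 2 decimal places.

$202.13

Market equilibrium (private): 32.65 + 1.37Q = 95.88 - 2.60Q → Q_m = 15.9270.
Total external benefit = ∫₀^{Q_m} (10.78 + 0.24Q) dQ = 10.78×15.9270 + ½×0.24×15.9270² = 202.1334.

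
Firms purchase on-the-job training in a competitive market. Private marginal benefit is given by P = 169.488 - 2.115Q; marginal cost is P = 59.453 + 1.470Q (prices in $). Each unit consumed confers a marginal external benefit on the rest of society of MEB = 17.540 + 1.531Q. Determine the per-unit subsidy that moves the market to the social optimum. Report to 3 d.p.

subsidy = $112.631 per unit

Social marginal benefit = demand + MEB = 187.028 - 0.584Q.
Set SMB = MC: 187.028 - 0.584Q = 59.453 + 1.470Q → Q* = 62.1105.
The Pigouvian subsidy equals MEB at Q*: 17.540 + 1.531×62.1105 = 112.6312.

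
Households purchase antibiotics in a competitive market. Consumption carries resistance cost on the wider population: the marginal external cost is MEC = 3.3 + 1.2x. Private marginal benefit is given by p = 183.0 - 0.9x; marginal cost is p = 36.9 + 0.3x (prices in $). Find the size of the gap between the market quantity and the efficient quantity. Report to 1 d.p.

Market equilibrium (private): 36.9 + 0.3x = 183.0 - 0.9x → x_m = 121.7500.
Social marginal benefit = demand − MEC = 179.7 - 2.1x.
Set SMB = MC: 179.7 - 2.1x = 36.9 + 0.3x → x* = 59.5000.
Gap = |121.7500 − 59.5000| = 62.2500.

62.3 units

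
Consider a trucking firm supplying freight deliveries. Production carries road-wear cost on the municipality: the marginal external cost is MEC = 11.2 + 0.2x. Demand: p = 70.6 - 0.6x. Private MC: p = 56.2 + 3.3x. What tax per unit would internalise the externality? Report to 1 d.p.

Social marginal cost = private MC + MEC = 67.4 + 3.5x.
Set SMC = demand: 67.4 + 3.5x = 70.6 - 0.6x → x* = 0.7805.
The Pigouvian tax equals MEC at x*: 11.2 + 0.2×0.7805 = 11.3561.

tax = 11.4 per unit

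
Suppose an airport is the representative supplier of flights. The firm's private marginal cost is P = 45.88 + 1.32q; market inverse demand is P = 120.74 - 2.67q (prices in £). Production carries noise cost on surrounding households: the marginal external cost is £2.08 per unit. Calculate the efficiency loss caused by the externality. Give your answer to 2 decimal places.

DWL = £0.54

Market equilibrium (private): 45.88 + 1.32q = 120.74 - 2.67q → q_m = 18.7619.
Social marginal cost = private MC + MEC = 47.96 + 1.32q.
Set SMC = demand: 47.96 + 1.32q = 120.74 - 2.67q → q* = 18.2406.
The welfare-loss triangle has base |q_m − q*| and height MEC(q_m) (the vertical gap between SMC and demand is zero at q* and MEC at q_m).
DWL = ½ × 0.5213 × 2.0800 = 0.5422.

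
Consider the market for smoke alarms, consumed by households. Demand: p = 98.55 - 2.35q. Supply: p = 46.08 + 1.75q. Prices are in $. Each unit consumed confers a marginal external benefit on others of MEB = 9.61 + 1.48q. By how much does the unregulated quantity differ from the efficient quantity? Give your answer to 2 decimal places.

Market equilibrium (private): 46.08 + 1.75q = 98.55 - 2.35q → q_m = 12.7976.
Social marginal benefit = demand + MEB = 108.16 - 0.87q.
Set SMB = MC: 108.16 - 0.87q = 46.08 + 1.75q → q* = 23.6947.
Gap = |12.7976 − 23.6947| = 10.8971.

10.90 units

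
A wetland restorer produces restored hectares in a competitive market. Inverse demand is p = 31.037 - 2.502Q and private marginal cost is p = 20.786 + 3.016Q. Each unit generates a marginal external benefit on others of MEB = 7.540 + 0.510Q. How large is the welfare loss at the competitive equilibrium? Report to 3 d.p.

Market equilibrium (private): 20.786 + 3.016Q = 31.037 - 2.502Q → Q_m = 1.8577.
Social marginal cost = private MC − MEB = 13.246 + 2.506Q.
Set SMC = demand: 13.246 + 2.506Q = 31.037 - 2.502Q → Q* = 3.5525.
The loss is the area between SMC and demand from Q* to Q_m; with linear curves that's a triangle of height MEB(Q_m).
DWL = ½ × 1.6948 × 8.4874 = 7.1922.

DWL = 7.192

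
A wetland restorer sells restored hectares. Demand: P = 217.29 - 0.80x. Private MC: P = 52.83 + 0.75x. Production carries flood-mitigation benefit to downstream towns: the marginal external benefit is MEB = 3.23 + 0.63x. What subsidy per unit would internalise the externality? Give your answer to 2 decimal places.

Social marginal cost = private MC − MEB = 49.60 + 0.12x.
Set SMC = demand: 49.60 + 0.12x = 217.29 - 0.80x → x* = 182.2717.
The Pigouvian subsidy equals MEB at x*: 3.23 + 0.63×182.2717 = 118.0612.

subsidy = 118.06 per unit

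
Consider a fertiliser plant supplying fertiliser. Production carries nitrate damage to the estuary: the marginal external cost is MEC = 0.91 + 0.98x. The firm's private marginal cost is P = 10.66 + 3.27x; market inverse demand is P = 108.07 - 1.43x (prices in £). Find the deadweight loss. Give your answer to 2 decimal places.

DWL = £39.64

Market equilibrium (private): 10.66 + 3.27x = 108.07 - 1.43x → x_m = 20.7255.
Social marginal cost = private MC + MEC = 11.57 + 4.25x.
Set SMC = demand: 11.57 + 4.25x = 108.07 - 1.43x → x* = 16.9894.
The welfare-loss triangle has base |x_m − x*| and height MEC(x_m) (the vertical gap between SMC and demand is zero at x* and MEC at x_m).
DWL = ½ × 3.7361 × 21.2210 = 39.6419.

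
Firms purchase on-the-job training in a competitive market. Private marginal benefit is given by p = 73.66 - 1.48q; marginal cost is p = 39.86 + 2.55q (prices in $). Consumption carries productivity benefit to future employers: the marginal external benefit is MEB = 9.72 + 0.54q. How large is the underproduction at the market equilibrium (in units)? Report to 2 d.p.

Market equilibrium (private): 39.86 + 2.55q = 73.66 - 1.48q → q_m = 8.3871.
Social marginal benefit = demand + MEB = 83.38 - 0.94q.
Set SMB = MC: 83.38 - 0.94q = 39.86 + 2.55q → q* = 12.4699.
Gap = |8.3871 − 12.4699| = 4.0828.

4.08 units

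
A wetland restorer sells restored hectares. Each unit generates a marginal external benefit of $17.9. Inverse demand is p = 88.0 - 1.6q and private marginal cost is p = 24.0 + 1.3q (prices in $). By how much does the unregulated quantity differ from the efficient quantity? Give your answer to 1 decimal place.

Market equilibrium (private): 24.0 + 1.3q = 88.0 - 1.6q → q_m = 22.0690.
Social marginal cost = private MC − MEB = 6.1 + 1.3q.
Set SMC = demand: 6.1 + 1.3q = 88.0 - 1.6q → q* = 28.2414.
Gap = |22.0690 − 28.2414| = 6.1724.

6.2 units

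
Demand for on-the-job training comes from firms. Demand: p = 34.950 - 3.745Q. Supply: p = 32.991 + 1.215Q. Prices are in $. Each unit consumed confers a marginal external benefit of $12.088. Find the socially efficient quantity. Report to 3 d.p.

Q* = 2.832

Social marginal benefit = demand + MEB = 47.038 - 3.745Q.
Set SMB = MC: 47.038 - 3.745Q = 32.991 + 1.215Q → Q* = 2.8321.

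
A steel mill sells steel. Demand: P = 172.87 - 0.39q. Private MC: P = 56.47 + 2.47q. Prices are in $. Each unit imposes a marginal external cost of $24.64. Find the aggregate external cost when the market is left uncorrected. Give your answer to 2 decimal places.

$1002.83

Market equilibrium (private): 56.47 + 2.47q = 172.87 - 0.39q → q_m = 40.6993.
Total external cost = MEC × q_m = 24.64 × 40.6993 = 1002.8308.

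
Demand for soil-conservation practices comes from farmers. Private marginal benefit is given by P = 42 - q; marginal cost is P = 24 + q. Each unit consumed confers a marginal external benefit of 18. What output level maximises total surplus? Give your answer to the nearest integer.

Social marginal benefit = demand + MEB = 60 - q.
Set SMB = MC: 60 - q = 24 + q → q* = 18.0000.

q* = 18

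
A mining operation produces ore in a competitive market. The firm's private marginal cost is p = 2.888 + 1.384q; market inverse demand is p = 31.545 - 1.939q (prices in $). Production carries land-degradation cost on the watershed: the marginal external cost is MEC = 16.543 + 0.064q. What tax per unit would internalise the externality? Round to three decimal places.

Social marginal cost = private MC + MEC = 19.431 + 1.448q.
Set SMC = demand: 19.431 + 1.448q = 31.545 - 1.939q → q* = 3.5766.
The Pigouvian tax equals MEC at q*: 16.543 + 0.064×3.5766 = 16.7719.

tax = $16.772 per unit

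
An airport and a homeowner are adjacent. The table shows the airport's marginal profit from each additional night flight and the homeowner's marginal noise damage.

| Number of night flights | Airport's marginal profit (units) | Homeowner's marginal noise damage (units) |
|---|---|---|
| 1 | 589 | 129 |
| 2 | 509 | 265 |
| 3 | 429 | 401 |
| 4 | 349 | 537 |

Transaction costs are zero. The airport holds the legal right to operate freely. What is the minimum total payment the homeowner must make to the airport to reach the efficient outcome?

349

Left alone the airport would choose level 4 (marginal profit stays positive).
Efficient level: k* = 3 (marginal profit ≥ marginal noise damage through 3).
The homeowner must at least cover the airport's forgone profit from cutting 4→3: 349 = 349.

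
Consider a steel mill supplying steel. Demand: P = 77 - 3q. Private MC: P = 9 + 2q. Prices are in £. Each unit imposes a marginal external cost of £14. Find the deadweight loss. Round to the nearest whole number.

Market equilibrium (private): 9 + 2q = 77 - 3q → q_m = 13.6000.
Social marginal cost = private MC + MEC = 23 + 2q.
Set SMC = demand: 23 + 2q = 77 - 3q → q* = 10.8000.
The loss is the area between SMC and demand from q* to q_m; with linear curves that's a triangle of height MEC(q_m).
DWL = ½ × 2.8000 × 14.0000 = 19.6000.

DWL = £20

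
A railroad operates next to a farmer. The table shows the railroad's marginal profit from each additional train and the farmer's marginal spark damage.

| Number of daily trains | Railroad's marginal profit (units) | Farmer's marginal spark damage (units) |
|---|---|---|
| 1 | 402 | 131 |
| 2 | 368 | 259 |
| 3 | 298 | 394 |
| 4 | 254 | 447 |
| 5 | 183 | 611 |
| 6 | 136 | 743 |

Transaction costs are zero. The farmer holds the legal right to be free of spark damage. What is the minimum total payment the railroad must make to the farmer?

Efficient level: marginal profit ≥ marginal spark damage through level 2, so k* = 2.
With the farmer holding the right, the railroad must at least compensate total damage at k*: 131 + 259 = 390.

390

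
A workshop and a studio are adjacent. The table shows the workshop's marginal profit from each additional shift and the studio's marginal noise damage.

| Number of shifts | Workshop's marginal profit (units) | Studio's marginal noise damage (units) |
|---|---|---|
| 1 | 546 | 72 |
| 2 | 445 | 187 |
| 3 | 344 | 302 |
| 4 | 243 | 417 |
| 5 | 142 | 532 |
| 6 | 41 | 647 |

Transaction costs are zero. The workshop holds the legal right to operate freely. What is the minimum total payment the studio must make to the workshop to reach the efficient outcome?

426

Left alone the workshop would choose level 6 (marginal profit stays positive).
Efficient level: k* = 3 (marginal profit ≥ marginal noise damage through 3).
The studio must at least cover the workshop's forgone profit from cutting 6→3: 243 + 142 + 41 = 426.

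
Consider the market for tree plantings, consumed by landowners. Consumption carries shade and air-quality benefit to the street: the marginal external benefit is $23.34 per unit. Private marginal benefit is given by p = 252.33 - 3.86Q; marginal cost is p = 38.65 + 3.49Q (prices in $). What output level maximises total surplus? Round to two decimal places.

Social marginal benefit = demand + MEB = 275.67 - 3.86Q.
Set SMB = MC: 275.67 - 3.86Q = 38.65 + 3.49Q → Q* = 32.2476.

Q* = 32.25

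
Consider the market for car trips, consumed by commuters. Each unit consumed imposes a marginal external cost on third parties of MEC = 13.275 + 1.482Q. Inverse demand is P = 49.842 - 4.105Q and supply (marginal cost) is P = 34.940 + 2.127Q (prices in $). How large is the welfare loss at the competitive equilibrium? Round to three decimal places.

Market equilibrium (private): 34.940 + 2.127Q = 49.842 - 4.105Q → Q_m = 2.3912.
Social marginal benefit = demand − MEC = 36.567 - 5.587Q.
Set SMB = MC: 36.567 - 5.587Q = 34.940 + 2.127Q → Q* = 0.2109.
The loss is the area between SMB and MC from Q* to Q_m; with linear curves that's a triangle of height MEC(Q_m).
DWL = ½ × 2.1803 × 16.8188 = 18.3350.

DWL = $18.335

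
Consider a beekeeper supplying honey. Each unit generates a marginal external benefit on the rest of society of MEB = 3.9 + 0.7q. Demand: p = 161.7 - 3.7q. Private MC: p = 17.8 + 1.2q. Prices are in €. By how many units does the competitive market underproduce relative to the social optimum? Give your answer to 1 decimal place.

5.8 units

Market equilibrium (private): 17.8 + 1.2q = 161.7 - 3.7q → q_m = 29.3673.
Social marginal cost = private MC − MEB = 13.9 + 0.5q.
Set SMC = demand: 13.9 + 0.5q = 161.7 - 3.7q → q* = 35.1905.
Gap = |29.3673 − 35.1905| = 5.8232.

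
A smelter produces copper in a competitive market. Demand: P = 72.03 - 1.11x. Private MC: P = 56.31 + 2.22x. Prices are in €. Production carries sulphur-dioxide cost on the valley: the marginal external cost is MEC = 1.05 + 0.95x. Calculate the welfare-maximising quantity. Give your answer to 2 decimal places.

Social marginal cost = private MC + MEC = 57.36 + 3.17x.
Set SMC = demand: 57.36 + 3.17x = 72.03 - 1.11x → x* = 3.4276.

x* = 3.43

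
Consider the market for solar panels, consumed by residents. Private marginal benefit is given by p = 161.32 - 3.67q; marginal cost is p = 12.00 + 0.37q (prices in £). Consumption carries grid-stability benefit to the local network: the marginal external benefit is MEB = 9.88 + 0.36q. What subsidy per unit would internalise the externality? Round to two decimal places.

subsidy = £25.45 per unit

Social marginal benefit = demand + MEB = 171.20 - 3.31q.
Set SMB = MC: 171.20 - 3.31q = 12.00 + 0.37q → q* = 43.2609.
The Pigouvian subsidy equals MEB at q*: 9.88 + 0.36×43.2609 = 25.4539.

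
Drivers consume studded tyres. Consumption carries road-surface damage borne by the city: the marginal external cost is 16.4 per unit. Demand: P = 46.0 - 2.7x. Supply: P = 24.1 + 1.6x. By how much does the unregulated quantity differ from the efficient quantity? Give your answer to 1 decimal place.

Market equilibrium (private): 24.1 + 1.6x = 46.0 - 2.7x → x_m = 5.0930.
Social marginal benefit = demand − MEC = 29.6 - 2.7x.
Set SMB = MC: 29.6 - 2.7x = 24.1 + 1.6x → x* = 1.2791.
Gap = |5.0930 − 1.2791| = 3.8139.

3.8 units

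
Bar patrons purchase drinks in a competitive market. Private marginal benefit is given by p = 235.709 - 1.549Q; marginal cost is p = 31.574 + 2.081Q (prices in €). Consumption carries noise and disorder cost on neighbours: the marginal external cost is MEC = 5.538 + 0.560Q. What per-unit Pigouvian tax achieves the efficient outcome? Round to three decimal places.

Social marginal benefit = demand − MEC = 230.171 - 2.109Q.
Set SMB = MC: 230.171 - 2.109Q = 31.574 + 2.081Q → Q* = 47.3979.
The Pigouvian tax equals MEC at Q*: 5.538 + 0.560×47.3979 = 32.0808.

tax = €32.081 per unit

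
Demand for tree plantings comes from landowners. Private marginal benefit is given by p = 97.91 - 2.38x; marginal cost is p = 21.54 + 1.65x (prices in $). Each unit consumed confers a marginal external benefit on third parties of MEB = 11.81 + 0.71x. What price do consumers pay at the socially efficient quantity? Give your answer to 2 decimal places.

Social marginal benefit = demand + MEB = 109.72 - 1.67x.
Set SMB = MC: 109.72 - 1.67x = 21.54 + 1.65x → x* = 26.5602.
Consumer price on the demand curve at x*: 97.91 − 2.38×26.5602 = 34.6967.

P = $34.70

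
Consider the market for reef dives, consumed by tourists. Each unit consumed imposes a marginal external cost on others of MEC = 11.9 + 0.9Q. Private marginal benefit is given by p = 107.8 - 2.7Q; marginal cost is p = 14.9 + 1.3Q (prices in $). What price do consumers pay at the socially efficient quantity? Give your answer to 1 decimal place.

Social marginal benefit = demand − MEC = 95.9 - 3.6Q.
Set SMB = MC: 95.9 - 3.6Q = 14.9 + 1.3Q → Q* = 16.5306.
Consumer price on the demand curve at Q*: 107.8 − 2.7×16.5306 = 63.1674.

P = $63.2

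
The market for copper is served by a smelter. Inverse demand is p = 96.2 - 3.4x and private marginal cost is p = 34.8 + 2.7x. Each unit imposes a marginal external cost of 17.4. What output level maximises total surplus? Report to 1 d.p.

x* = 7.2

Social marginal cost = private MC + MEC = 52.2 + 2.7x.
Set SMC = demand: 52.2 + 2.7x = 96.2 - 3.4x → x* = 7.2131.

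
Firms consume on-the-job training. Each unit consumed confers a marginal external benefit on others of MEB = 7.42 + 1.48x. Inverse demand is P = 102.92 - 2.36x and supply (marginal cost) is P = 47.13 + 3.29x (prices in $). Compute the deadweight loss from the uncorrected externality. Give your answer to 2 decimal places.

Market equilibrium (private): 47.13 + 3.29x = 102.92 - 2.36x → x_m = 9.8743.
Social marginal benefit = demand + MEB = 110.34 - 0.88x.
Set SMB = MC: 110.34 - 0.88x = 47.13 + 3.29x → x* = 15.1583.
Height of the DWL triangle at x_m is SMB(x_m) − MC(x_m) = MEB(x_m) = 22.0340.
DWL = ½ × 5.2840 × 22.0340 = 58.2138.

DWL = $58.21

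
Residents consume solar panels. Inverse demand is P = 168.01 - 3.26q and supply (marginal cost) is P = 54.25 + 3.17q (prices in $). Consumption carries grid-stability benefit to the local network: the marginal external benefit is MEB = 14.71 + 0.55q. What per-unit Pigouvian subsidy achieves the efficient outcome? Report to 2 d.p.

subsidy = $26.73 per unit

Social marginal benefit = demand + MEB = 182.72 - 2.71q.
Set SMB = MC: 182.72 - 2.71q = 54.25 + 3.17q → q* = 21.8486.
The Pigouvian subsidy equals MEB at q*: 14.71 + 0.55×21.8486 = 26.7267.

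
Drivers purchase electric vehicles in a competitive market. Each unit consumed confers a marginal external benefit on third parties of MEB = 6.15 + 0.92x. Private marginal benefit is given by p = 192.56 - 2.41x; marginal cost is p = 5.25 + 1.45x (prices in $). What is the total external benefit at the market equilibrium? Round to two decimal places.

Market equilibrium (private): 5.25 + 1.45x = 192.56 - 2.41x → x_m = 48.5259.
Total external benefit = ∫₀^{x_m} (6.15 + 0.92x) dx = 6.15×48.5259 + ½×0.92×48.5259² = 1381.6253.

$1381.63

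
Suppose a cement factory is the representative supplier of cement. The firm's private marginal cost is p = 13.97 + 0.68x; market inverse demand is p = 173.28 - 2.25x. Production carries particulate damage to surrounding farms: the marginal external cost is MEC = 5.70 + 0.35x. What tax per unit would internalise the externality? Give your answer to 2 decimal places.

Social marginal cost = private MC + MEC = 19.67 + 1.03x.
Set SMC = demand: 19.67 + 1.03x = 173.28 - 2.25x → x* = 46.8323.
The Pigouvian tax equals MEC at x*: 5.70 + 0.35×46.8323 = 22.0913.

tax = 22.09 per unit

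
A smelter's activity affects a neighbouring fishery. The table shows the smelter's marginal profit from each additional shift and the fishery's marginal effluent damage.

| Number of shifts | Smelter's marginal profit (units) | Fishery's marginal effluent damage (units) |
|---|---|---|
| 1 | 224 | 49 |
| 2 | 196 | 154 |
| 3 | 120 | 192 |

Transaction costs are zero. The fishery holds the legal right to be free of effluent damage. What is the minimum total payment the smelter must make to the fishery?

203

Efficient level: marginal profit ≥ marginal effluent damage through level 2, so k* = 2.
With the fishery holding the right, the smelter must at least compensate total damage at k*: 49 + 154 = 203.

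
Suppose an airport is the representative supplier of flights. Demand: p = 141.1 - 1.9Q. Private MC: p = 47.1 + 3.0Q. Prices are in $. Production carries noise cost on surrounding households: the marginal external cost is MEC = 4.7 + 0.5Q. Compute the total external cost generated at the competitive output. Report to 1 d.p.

$182.2

Market equilibrium (private): 47.1 + 3.0Q = 141.1 - 1.9Q → Q_m = 19.1837.
Total external cost = ∫₀^{Q_m} (4.7 + 0.5Q) dQ = 4.7×19.1837 + ½×0.5×19.1837² = 182.1670.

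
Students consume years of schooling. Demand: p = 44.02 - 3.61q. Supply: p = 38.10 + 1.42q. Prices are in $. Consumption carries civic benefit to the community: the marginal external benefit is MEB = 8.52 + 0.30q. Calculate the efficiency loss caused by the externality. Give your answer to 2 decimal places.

Market equilibrium (private): 38.10 + 1.42q = 44.02 - 3.61q → q_m = 1.1769.
Social marginal benefit = demand + MEB = 52.54 - 3.31q.
Set SMB = MC: 52.54 - 3.31q = 38.10 + 1.42q → q* = 3.0529.
Height of the DWL triangle at q_m is SMB(q_m) − MC(q_m) = MEB(q_m) = 8.8731.
DWL = ½ × 1.8760 × 8.8731 = 8.3230.

DWL = $8.32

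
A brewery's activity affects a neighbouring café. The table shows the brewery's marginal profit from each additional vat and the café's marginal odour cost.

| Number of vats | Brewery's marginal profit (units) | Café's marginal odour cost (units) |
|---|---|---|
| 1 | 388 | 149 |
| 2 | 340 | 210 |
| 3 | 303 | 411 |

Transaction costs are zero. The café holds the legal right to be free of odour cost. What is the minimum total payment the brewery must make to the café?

359

Efficient level: marginal profit ≥ marginal odour cost through level 2, so k* = 2.
With the café holding the right, the brewery must at least compensate total damage at k*: 149 + 210 = 359.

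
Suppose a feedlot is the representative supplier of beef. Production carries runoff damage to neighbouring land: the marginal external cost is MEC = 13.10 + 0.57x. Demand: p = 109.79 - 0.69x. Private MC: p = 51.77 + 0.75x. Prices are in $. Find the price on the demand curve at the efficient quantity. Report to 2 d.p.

Social marginal cost = private MC + MEC = 64.87 + 1.32x.
Set SMC = demand: 64.87 + 1.32x = 109.79 - 0.69x → x* = 22.3483.
Consumer price on the demand curve at x*: 109.79 − 0.69×22.3483 = 94.3697.

P = $94.37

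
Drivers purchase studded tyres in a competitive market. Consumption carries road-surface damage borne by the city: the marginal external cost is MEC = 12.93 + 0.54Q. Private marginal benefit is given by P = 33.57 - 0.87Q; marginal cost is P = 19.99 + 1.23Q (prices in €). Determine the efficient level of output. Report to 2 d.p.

Social marginal benefit = demand − MEC = 20.64 - 1.41Q.
Set SMB = MC: 20.64 - 1.41Q = 19.99 + 1.23Q → Q* = 0.2462.

Q* = 0.25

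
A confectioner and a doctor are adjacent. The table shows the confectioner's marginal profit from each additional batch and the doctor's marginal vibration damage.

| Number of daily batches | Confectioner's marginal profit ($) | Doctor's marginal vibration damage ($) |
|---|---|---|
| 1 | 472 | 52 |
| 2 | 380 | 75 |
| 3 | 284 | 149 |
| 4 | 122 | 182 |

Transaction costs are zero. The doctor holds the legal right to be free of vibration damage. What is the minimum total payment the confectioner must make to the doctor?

$276

Efficient level: marginal profit ≥ marginal vibration damage through level 3, so k* = 3.
With the doctor holding the right, the confectioner must at least compensate total damage at k*: 52 + 75 + 149 = 276.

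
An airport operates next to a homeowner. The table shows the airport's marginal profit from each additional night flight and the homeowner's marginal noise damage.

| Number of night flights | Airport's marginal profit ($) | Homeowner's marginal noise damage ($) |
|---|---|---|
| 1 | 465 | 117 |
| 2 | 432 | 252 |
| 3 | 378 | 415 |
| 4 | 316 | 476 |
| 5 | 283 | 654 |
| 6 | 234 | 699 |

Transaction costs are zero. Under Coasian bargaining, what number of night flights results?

Bargaining reaches the level where marginal profit last exceeds marginal noise damage.
That holds through level 2 (432 ≥ 252) but not at 3 (378 < 415).

2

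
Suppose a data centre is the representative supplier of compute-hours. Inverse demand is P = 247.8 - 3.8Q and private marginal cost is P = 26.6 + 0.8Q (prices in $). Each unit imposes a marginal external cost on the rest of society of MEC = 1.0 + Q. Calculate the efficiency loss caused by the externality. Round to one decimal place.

Market equilibrium (private): 26.6 + 0.8Q = 247.8 - 3.8Q → Q_m = 48.0870.
Social marginal cost = private MC + MEC = 27.6 + 1.8Q.
Set SMC = demand: 27.6 + 1.8Q = 247.8 - 3.8Q → Q* = 39.3214.
Between Q* and Q_m the wedge SMC − demand runs linearly from 0 to MEC(Q_m), so the loss is a triangle.
DWL = ½ × 8.7656 × 49.0870 = 215.1385.

DWL = $215.1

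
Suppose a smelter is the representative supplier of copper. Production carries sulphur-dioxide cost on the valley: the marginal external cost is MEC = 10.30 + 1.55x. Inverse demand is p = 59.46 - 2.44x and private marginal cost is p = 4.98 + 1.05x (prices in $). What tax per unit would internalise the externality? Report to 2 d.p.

tax = $23.89 per unit

Social marginal cost = private MC + MEC = 15.28 + 2.60x.
Set SMC = demand: 15.28 + 2.60x = 59.46 - 2.44x → x* = 8.7659.
The Pigouvian tax equals MEC at x*: 10.30 + 1.55×8.7659 = 23.8871.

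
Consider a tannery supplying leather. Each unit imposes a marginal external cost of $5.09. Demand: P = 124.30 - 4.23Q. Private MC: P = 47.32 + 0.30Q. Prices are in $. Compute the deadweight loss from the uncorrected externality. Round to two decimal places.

DWL = $2.86

Market equilibrium (private): 47.32 + 0.30Q = 124.30 - 4.23Q → Q_m = 16.9934.
Social marginal cost = private MC + MEC = 52.41 + 0.30Q.
Set SMC = demand: 52.41 + 0.30Q = 124.30 - 4.23Q → Q* = 15.8698.
The welfare-loss triangle has base |Q_m − Q*| and height MEC(Q_m) (the vertical gap between SMC and demand is zero at Q* and MEC at Q_m).
DWL = ½ × 1.1236 × 5.0900 = 2.8596.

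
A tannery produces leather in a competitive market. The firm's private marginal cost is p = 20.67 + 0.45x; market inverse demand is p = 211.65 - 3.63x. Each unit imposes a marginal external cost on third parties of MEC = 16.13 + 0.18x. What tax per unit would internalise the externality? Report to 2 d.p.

tax = 23.52 per unit

Social marginal cost = private MC + MEC = 36.80 + 0.63x.
Set SMC = demand: 36.80 + 0.63x = 211.65 - 3.63x → x* = 41.0446.
The Pigouvian tax equals MEC at x*: 16.13 + 0.18×41.0446 = 23.5180.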